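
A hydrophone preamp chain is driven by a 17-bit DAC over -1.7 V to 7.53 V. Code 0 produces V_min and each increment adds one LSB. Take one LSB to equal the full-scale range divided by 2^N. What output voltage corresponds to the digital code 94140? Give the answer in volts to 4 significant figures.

4.929 V

Span: 7.53 V − (-1.7 V) = 9.23 V. LSB = 9.23 V / 2^17.
Output = V_min + (94140/131072) × range = -1.7 + 0.718231 × 9.23 V
      = -1.7 V + 6.62927 V = 4.92927 V.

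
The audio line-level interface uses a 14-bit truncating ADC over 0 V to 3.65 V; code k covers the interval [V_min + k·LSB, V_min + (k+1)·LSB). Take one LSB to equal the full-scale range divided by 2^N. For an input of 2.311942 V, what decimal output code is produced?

Range is 3.65 V. LSB = 3.65 V / 2^14 ≈ 222.8 µV.
code = ⌊(V_in − V_min)/LSB⌋ = ⌊(V_in − V_min) × 2^14 / range⌋
     = ⌊(2.311942 − (0)) × 16384 / 3.65⌋ = ⌊2.311942 × 16384/3.65⌋
     = ⌊10377.769⌋ = 10377.

10377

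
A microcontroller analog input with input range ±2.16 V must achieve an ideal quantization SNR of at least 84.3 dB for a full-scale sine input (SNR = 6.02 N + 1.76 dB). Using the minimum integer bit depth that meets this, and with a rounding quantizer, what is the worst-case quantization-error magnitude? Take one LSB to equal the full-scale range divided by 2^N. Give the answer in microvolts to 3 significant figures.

Span: 2.16 V − (-2.16 V) = 4.32 V.
Solving 6.02 N ≥ 84.3 − 1.76: N ≥ 13.711. Round up → N = 14.
LSB = 4.32 V / 2^14 = 263.67 µV.
Half an LSB is 132 µV.

132 µV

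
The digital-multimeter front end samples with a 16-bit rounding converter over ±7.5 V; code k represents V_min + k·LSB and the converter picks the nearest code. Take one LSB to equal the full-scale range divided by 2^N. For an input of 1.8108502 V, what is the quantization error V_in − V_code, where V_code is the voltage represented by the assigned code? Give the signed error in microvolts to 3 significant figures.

Full-scale range = 7.5 V − (-7.5 V) = 15 V. LSB = 15 V / 2^16 ≈ 228.9 µV.
Position in LSBs: (1.8108502 − (-7.5)) × 65536/15 = 40679.7252; rounding gives k = 40680.
V_code = -7.5 + (40680/65536) × 15 = 1.8109130859 V.
Error = V_in − V_code = 1.8108502 − (1.8109130859) = −62.9 µV.

−62.9 µV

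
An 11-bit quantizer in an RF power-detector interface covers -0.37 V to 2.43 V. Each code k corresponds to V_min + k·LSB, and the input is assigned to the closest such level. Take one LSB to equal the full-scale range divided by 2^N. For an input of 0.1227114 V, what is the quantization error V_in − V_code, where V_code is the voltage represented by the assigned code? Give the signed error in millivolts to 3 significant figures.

Range = 2.43 − (-0.37) = 2.8 V. LSB = 2.8 V / 2^11 ≈ 1.367 mV.
(V_in − V_min)/LSB = (0.1227114 − (-0.37)) × 2048/2.8 = 360.3832 → nearest code k = 360.
V_code = -0.37 + (360/2048) × 2.8 = 0.1221875000 V.
Error = V_in − V_code = 0.1227114 − (0.1221875000) = +0.524 mV.

+0.524 mV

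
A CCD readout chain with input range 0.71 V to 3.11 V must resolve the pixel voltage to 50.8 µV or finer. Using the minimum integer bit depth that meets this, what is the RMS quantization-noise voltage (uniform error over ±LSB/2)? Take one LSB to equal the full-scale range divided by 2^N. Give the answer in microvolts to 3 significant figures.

10.6 µV

The full-scale span is 3.11 − (0.71) = 2.4 V.
2.4 V / 50.8 µV = 47240. Since 2^15 = 32768 and 2^16 = 65536, N = 16.
LSB = 2.4 V ÷ 2^16 = 2.4/65536 V = 36.621 µV.
σ_q = LSB/√12 = 36.621 µV/3.4641 = 10.6 µV.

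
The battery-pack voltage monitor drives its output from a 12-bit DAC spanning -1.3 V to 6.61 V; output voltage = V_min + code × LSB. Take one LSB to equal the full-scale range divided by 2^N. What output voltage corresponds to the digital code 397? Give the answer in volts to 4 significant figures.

-0.5333 V

Range = 6.61 − (-1.3) = 7.91 V. LSB = 7.91 V / 2^12.
V_out = -1.3 + 397 × (7.91/4096) V
      = -1.3 + 0.766667 = -0.533333 V.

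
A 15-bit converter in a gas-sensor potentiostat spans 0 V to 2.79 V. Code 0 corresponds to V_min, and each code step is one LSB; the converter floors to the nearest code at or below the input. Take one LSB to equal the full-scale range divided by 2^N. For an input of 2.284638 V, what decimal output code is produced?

26832

V_FS = 2.79 V. LSB = 2.79 V / 2^15 ≈ 85.14 µV.
(V_in − V_min) × 2^15/range = (2.284638 − (0)) × 32768/2.79 = 26832.623.
Floor → code = 26832.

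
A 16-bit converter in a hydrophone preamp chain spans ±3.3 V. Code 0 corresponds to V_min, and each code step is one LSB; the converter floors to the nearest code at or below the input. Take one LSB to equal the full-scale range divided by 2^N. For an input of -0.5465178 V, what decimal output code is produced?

27341

Full-scale range = 3.3 V − (-3.3 V) = 6.6 V. LSB = 6.6 V / 2^16 ≈ 100.7 µV.
code = ⌊(V_in − V_min)/LSB⌋ = ⌊(V_in − V_min) × 2^16 / range⌋
     = ⌊(-0.5465178 − (-3.3)) × 65536 / 6.6⌋ = ⌊2.7534822 × 65536/6.6⌋
     = ⌊27341.244⌋ = 27341.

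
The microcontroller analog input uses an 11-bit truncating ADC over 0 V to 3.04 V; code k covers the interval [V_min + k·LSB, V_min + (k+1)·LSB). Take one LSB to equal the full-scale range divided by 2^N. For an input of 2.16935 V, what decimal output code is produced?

1461

Full-scale range = 3.04 V. LSB = 3.04 V / 2^11 ≈ 1.484 mV.
code = ⌊(V_in − V_min)/LSB⌋ = ⌊(V_in − V_min) × 2^11 / range⌋
     = ⌊(2.16935 − (0)) × 2048 / 3.04⌋ = ⌊2.16935 × 2048/3.04⌋
     = ⌊1461.457⌋ = 1461.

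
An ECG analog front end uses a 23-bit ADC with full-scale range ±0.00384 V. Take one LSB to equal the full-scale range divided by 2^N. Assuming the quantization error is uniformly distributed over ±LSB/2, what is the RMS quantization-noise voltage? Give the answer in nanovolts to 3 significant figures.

Range = 0.00384 − (-0.00384) = 0.00768 V.
Step size = 0.00768/8388608 V = 0.91553 nV.
RMS of a uniform error over width LSB is LSB/√12 = 0.264 nV.

0.264 nV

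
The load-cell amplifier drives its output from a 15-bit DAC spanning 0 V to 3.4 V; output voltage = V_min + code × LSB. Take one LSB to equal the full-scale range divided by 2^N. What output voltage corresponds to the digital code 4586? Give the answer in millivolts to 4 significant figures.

Range is 3.4 V. LSB = 3.4 V / 2^15.
V_out = 0 + 4586 × (3.4/32768) V
      = 0 + 0.475842 = 0.475842 V.

475.8 mV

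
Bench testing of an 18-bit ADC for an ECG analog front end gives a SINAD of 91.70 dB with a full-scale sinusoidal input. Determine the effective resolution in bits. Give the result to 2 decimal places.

ENOB = (SINAD − 1.76) / 6.02 = (91.70 − 1.76) / 6.02 = 89.94 / 6.02 = 14.9402.

14.94 bits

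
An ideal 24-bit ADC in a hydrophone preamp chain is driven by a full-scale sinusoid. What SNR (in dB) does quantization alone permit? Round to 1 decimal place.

146.2 dB

Ideal quantization SNR: 6.02 × 24 + 1.76 dB = 146.2 dB.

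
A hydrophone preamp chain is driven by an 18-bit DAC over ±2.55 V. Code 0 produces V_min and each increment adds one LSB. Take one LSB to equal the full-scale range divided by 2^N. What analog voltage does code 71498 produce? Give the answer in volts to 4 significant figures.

-1.159 V

Range = 2.55 − (-2.55) = 5.1 V. LSB = 5.1 V / 2^18.
V_out = V_min + code × LSB = -2.55 V + 71498 × 5.1 V / 262144
      = -2.55 V + 1.39099 V = -1.15901 V.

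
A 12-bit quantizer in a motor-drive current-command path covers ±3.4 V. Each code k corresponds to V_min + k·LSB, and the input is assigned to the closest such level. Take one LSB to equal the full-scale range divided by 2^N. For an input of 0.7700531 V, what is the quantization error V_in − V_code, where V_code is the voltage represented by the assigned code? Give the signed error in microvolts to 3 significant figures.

Span: 3.4 V − (-3.4 V) = 6.8 V. LSB = 6.8 V / 2^12 ≈ 1.660 mV.
Position in LSBs: (0.7700531 − (-3.4)) × 4096/6.8 = 2511.8437; rounding gives k = 2512.
V_code = -3.4 + (2512/4096) × 6.8 = 0.7703125000 V.
e = 0.7700531 − (0.7703125000) = −259 µV.

−259 µV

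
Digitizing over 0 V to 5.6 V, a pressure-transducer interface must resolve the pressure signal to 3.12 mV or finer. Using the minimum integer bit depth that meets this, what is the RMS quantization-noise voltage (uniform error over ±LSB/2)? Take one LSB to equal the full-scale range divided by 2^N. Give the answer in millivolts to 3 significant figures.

0.789 mV

V_FS = 5.6 V.
5.6 V / 3.12 mV = 1795. Since 2^10 = 1024 and 2^11 = 2048, N = 11.
One LSB is 5.6 V / 2048 = 2.7344 mV.
V_rms = LSB/√12 = 0.789 mV.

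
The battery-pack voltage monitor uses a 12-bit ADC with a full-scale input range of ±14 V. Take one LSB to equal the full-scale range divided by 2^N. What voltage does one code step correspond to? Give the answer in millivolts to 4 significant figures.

6.836 mV

Range = 14 − (-14) = 28 V.
2^12 = 4096 levels.
LSB = 28 V / 2^12 = 6.836 mV.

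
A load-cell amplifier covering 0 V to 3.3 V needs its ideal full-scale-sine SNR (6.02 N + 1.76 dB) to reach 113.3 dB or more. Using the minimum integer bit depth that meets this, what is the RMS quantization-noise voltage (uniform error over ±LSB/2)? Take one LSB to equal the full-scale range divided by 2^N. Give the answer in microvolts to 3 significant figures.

Span = 3.3 V.
Required N = ⌈(113.3 − 1.76)/6.02⌉ = ⌈18.528⌉ = 19.
Step size = 3.3/524288 V = 6.2943 µV.
σ_q = LSB/√12 = 6.2943 µV/3.4641 = 1.82 µV.

1.82 µV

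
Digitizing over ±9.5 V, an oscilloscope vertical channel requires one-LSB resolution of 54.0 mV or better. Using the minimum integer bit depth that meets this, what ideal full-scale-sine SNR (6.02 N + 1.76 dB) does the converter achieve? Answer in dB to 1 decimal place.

The full-scale span is 9.5 − (-9.5) = 19 V.
Need 2^N ≥ 19 V / 54.0 mV = 351.9 → N_min = 9.
6.02(9) + 1.76 = 55.94 dB.

55.9 dB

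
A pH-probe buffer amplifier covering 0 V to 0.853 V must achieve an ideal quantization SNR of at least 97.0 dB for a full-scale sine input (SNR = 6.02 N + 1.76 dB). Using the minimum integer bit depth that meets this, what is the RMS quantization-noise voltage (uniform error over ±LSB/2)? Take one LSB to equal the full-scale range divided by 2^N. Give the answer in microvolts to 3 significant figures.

V_FS = 0.853 V.
Required N = ⌈(97.0 − 1.76)/6.02⌉ = ⌈15.821⌉ = 16.
Step size = 0.853/65536 V = 13.016 µV.
σ_q = LSB/√12 = 13.016 µV/3.4641 = 3.76 µV.

3.76 µV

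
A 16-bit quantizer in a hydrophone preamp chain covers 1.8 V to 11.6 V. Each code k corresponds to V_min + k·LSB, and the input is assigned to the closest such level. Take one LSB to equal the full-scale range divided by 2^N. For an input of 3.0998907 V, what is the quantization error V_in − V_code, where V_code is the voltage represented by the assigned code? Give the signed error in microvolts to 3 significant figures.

Span: 11.6 V − (1.8 V) = 9.8 V. LSB = 9.8 V / 2^16 ≈ 149.5 µV.
(V_in − V_min)/LSB = (3.0998907 − (1.8)) × 65536/9.8 = 8692.8201 → nearest code k = 8693.
Reconstructed level: 1.8 + 8693 × 9.8/65536 V = 3.0999176025 V.
Error = V_in − V_code = 3.0998907 − (3.0999176025) = −26.9 µV.

−26.9 µV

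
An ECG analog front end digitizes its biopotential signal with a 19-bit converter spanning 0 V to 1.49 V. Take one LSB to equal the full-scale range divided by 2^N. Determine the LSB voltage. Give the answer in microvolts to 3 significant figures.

2.84 µV

Full-scale range = 1.49 V.
Number of codes = 2^19 = 524288.
Step size = 1.49/524288 V = 2.84 µV.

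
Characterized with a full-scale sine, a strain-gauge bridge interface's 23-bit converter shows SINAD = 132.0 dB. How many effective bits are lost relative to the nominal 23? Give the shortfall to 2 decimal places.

N_eff = (132.0 − 1.76)/6.02 = 21.6346 bits.
23 − 21.6346 = 1.37 bits below nominal.

1.37 bits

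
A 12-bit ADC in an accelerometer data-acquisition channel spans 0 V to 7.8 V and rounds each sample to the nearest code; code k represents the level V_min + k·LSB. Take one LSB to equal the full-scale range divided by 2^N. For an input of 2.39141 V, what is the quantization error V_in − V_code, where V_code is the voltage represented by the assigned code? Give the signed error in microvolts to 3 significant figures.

Span = 7.8 V. LSB = 7.8 V / 2^12 ≈ 1.904 mV.
(2.39141 − (0)) / LSB = 2.39141 × 4096/7.8 = 1255.7968. Nearest integer: k = 1256.
Reconstructed level: 0 + 1256 × 7.8/4096 V = 2.391796875 V.
e = 2.39141 − (2.391796875) = −387 µV.

−387 µV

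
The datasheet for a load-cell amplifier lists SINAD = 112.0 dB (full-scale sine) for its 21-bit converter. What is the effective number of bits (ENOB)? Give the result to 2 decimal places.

18.31 bits

Inverting SNR = 6.02 N + 1.76: N_eff = (112.0 − 1.76)/6.02 = 18.3123.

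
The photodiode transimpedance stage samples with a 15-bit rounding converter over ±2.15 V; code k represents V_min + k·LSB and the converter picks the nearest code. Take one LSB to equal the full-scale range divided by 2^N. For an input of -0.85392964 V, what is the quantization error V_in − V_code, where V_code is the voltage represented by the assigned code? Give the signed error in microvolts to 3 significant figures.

The full-scale span is 2.15 − (-2.15) = 4.3 V. LSB = 4.3 V / 2^15 ≈ 131.2 µV.
(V_in − V_min)/LSB = (-0.85392964 − (-2.15)) × 32768/4.3 = 9876.6590 → nearest code k = 9877.
V_code = -2.15 + (9877/32768) × 4.3 = -0.85388488770 V.
V_in − V_code = -0.85392964 − (-0.85388488770) = −44.8 µV.

−44.8 µV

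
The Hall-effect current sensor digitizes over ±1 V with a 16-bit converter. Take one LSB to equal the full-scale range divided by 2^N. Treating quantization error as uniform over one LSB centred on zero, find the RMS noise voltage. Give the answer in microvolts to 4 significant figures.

8.810 µV

Range = 1 − (-1) = 2 V.
LSB = 2 V ÷ 2^16 = 2/65536 V = 30.5176 µV.
σ_q = LSB/√12 = 30.5176 µV/3.4641 = 8.810 µV.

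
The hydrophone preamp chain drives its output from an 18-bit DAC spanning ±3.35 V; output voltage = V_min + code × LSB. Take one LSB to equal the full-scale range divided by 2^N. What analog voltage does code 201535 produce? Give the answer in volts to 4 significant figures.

1.801 V

Full-scale range = 3.35 V − (-3.35 V) = 6.7 V. LSB = 6.7 V / 2^18.
V_out = V_min + code × LSB = -3.35 V + 201535 × 6.7 V / 262144
      = -3.35 V + 5.15093 V = 1.80093 V.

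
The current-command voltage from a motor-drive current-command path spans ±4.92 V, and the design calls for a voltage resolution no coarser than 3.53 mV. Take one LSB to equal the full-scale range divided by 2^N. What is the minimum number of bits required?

12 bits

The full-scale span is 4.92 − (-4.92) = 9.84 V.
Levels needed ≥ 9.84/3.53 mV = 2788. 2^12 = 4096 suffices, so N_min = 12.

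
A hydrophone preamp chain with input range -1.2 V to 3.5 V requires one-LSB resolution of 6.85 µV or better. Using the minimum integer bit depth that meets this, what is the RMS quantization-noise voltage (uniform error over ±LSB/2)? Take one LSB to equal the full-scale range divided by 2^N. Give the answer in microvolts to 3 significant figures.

1.29 µV

The full-scale span is 3.5 − (-1.2) = 4.7 V.
4.7 V / 6.85 µV = 686100. Since 2^19 = 524288 and 2^20 = 1048576, N = 20.
LSB = 4.7 V / 2^20 = 4.4823 µV.
RMS noise = LSB/√12 = 1.29 µV.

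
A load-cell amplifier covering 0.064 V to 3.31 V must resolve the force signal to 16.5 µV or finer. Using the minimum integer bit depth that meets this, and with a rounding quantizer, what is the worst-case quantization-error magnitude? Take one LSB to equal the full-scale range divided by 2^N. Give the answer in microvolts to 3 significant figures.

The full-scale span is 3.31 − (0.064) = 3.246 V.
3.246 V / 16.5 µV = 196700. Since 2^17 = 131072 and 2^18 = 262144, N = 18.
One LSB is 3.246 V / 262144 = 12.383 µV.
|e|_max = LSB/2 = 6.19 µV.

6.19 µV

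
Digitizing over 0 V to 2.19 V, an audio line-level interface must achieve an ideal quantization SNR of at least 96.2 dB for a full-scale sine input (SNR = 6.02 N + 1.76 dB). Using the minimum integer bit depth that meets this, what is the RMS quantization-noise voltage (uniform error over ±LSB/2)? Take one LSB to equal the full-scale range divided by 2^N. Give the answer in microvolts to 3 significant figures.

Span = 2.19 V.
6.02 N + 1.76 ≥ 96.2 gives N ≥ 15.688, so the minimum integer is 16.
LSB = 2.19 V ÷ 2^16 = 2.19/65536 V = 33.417 µV.
RMS noise = LSB/√12 = 9.65 µV.

9.65 µV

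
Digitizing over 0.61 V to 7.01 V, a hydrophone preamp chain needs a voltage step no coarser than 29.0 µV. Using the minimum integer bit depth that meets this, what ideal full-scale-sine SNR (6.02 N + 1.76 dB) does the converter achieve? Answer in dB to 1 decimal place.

Range = 7.01 − (0.61) = 6.4 V.
6.4 V / 29.0 µV = 220700. Since 2^17 = 131072 and 2^18 = 262144, N = 18.
SNR = 6.02 × 18 + 1.76 = 110.12 dB.

110.1 dB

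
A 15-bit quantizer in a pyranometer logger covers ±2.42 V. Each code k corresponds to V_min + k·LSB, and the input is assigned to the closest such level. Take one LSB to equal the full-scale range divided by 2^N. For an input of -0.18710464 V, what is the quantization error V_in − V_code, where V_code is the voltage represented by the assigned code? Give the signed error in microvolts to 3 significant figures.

+37.7 µV

Span: 2.42 V − (-2.42 V) = 4.84 V. LSB = 4.84 V / 2^15 ≈ 147.7 µV.
Position in LSBs: (-0.18710464 − (-2.42)) × 32768/4.84 = 15117.2552; rounding gives k = 15117.
V_code = -2.42 + (15117/32768) × 4.84 = -0.18714233398 V.
V_in − V_code = -0.18710464 − (-0.18714233398) = +37.7 µV.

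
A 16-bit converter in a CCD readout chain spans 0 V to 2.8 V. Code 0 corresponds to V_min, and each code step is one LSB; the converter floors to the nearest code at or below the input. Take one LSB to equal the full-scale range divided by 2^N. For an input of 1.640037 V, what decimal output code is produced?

38386

Full-scale range = 2.8 V. LSB = 2.8 V / 2^16 ≈ 42.72 µV.
(V_in − V_min) × 2^16/range = (1.640037 − (0)) × 65536/2.8 = 38386.237.
Floor → code = 38386.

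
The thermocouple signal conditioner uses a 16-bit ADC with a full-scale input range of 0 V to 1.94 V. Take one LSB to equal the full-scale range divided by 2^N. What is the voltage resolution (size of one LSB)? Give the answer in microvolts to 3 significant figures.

Full-scale range = 1.94 V.
Number of codes = 2^16 = 65536.
One LSB is 1.94 V / 65536 = 29.6 µV.

29.6 µV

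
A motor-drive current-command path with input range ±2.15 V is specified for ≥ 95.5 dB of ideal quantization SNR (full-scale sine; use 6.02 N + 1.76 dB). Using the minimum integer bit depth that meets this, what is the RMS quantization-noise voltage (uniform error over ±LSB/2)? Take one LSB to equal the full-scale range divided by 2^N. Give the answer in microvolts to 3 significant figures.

Span: 2.15 V − (-2.15 V) = 4.3 V.
N ≥ (95.5 − 1.76)/6.02 = 15.571 → N_min = 16.
Step size = 4.3/65536 V = 65.613 µV.
RMS noise = LSB/√12 = 18.9 µV.

18.9 µV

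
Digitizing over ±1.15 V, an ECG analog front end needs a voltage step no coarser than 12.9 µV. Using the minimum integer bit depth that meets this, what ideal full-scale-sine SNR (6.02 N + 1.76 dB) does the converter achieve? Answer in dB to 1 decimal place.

Span: 1.15 V − (-1.15 V) = 2.3 V.
Required number of levels: 2.3/12.9 µV = 178290; smallest N with 2^N ≥ that is 18.
SNR = 6.02 × 18 + 1.76 = 110.12 dB.

110.1 dB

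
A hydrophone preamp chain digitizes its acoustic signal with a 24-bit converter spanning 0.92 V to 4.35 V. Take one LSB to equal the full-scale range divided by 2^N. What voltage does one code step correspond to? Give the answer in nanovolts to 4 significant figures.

Span: 4.35 V − (0.92 V) = 3.43 V.
There are 2^24 = 16777216 steps.
LSB = 3.43 V / 2^24 = 204.4 nV.

204.4 nV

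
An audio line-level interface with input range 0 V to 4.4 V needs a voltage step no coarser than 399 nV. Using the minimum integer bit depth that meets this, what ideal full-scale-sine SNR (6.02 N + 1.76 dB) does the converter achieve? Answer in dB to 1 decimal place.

Range is 4.4 V.
4.4 V / 399 nV = 1.103e7. Since 2^23 = 8388608 and 2^24 = 16777216, N = 24.
Ideal SNR at N = 24: 6.02·24 + 1.76 = 146.2 dB.

146.2 dB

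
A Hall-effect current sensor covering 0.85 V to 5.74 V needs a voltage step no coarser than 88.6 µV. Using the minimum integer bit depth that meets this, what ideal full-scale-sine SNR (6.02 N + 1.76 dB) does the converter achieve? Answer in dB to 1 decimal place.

Full-scale range = 5.74 V − (0.85 V) = 4.89 V.
Required number of levels: 4.89/88.6 µV = 55192; smallest N with 2^N ≥ that is 16.
6.02(16) + 1.76 = 98.08 dB.

98.1 dB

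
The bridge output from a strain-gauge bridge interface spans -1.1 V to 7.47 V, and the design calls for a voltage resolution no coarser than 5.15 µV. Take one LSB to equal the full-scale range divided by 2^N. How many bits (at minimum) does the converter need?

21 bits

Range = 7.47 − (-1.1) = 8.57 V.
Required number of levels: 8.57/5.15 µV = 1.6641e6; smallest N with 2^N ≥ that is 21.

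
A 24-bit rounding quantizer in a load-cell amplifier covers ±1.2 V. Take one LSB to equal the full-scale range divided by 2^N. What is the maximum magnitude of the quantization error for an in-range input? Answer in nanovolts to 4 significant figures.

The full-scale span is 1.2 − (-1.2) = 2.4 V.
Step size = 2.4/16777216 V = 143.051 nV.
A rounding quantizer has |error| ≤ LSB/2 = 71.53 nV.

71.53 nV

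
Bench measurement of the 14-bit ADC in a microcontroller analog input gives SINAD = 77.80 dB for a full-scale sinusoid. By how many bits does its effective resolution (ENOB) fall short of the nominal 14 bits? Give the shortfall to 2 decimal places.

1.37 bits

N_eff = (77.80 − 1.76)/6.02 = 12.6312 bits.
14 − 12.6312 = 1.37 bits below nominal.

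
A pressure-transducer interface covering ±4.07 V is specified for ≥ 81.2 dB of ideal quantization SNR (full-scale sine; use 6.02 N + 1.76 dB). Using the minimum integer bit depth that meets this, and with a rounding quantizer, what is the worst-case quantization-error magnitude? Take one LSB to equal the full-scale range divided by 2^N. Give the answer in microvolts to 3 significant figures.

Range = 4.07 − (-4.07) = 8.14 V.
Required N = ⌈(81.2 − 1.76)/6.02⌉ = ⌈13.196⌉ = 14.
One LSB is 8.14 V / 16384 = 496.83 µV.
Max error for round-to-nearest is LSB/2 = 248 µV.

248 µV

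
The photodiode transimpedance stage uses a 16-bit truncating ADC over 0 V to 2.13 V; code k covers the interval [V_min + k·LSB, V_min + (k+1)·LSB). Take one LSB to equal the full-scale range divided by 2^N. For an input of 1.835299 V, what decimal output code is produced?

Full-scale range = 2.13 V. LSB = 2.13 V / 2^16 ≈ 32.50 µV.
V_in − V_min = 1.835299 − (0) = 1.835299 V.
Divide by LSB: 1.835299 × 65536/2.13 = 56468.6175.
Truncating gives code 56468.

56468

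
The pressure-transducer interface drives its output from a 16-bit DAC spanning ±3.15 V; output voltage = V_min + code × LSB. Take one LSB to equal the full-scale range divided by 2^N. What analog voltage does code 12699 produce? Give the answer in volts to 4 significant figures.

-1.929 V

Full-scale range = 3.15 V − (-3.15 V) = 6.3 V. LSB = 6.3 V / 2^16.
V_out = -3.15 + 12699 × (6.3/65536) V
      = -3.15 + 1.22076 = -1.92924 V.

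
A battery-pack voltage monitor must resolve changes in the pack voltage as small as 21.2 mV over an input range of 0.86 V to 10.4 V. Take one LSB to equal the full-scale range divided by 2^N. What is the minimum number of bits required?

The full-scale span is 10.4 − (0.86) = 9.54 V.
9.54 V / 21.2 mV = 450.0. Since 2^8 = 256 and 2^9 = 512, N = 9.

9 bits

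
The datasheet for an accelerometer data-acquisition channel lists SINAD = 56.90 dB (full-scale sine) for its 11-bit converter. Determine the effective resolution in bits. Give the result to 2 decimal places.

9.16 bits

Inverting SNR = 6.02 N + 1.76: N_eff = (56.90 − 1.76)/6.02 = 9.1595.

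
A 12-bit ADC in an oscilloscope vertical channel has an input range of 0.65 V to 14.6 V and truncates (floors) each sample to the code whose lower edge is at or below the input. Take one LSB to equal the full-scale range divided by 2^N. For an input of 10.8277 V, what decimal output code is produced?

Full-scale range = 14.6 V − (0.65 V) = 13.95 V. LSB = 13.95 V / 2^12 ≈ 3.406 mV.
V_in − V_min = 10.8277 − (0.65) = 10.1777 V.
Divide by LSB: 10.1777 × 4096/13.95 = 2988.3770.
Truncating gives code 2988.

2988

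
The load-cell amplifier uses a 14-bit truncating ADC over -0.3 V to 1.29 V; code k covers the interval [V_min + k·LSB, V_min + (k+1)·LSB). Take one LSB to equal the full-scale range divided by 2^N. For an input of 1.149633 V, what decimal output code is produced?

Span: 1.29 V − (-0.3 V) = 1.59 V. LSB = 1.59 V / 2^14 ≈ 97.05 µV.
code = ⌊(V_in − V_min)/LSB⌋ = ⌊(V_in − V_min) × 2^14 / range⌋
     = ⌊(1.149633 − (-0.3)) × 16384 / 1.59⌋ = ⌊1.449633 × 16384/1.59⌋
     = ⌊14937.602⌋ = 14937.

14937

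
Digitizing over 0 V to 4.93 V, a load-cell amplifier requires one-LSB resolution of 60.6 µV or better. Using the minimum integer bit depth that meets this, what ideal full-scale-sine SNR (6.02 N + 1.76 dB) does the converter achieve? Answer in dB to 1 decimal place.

104.1 dB

V_FS = 4.93 V.
Required number of levels: 4.93/60.6 µV = 81353; smallest N with 2^N ≥ that is 17.
SNR = 6.02 × 17 + 1.76 = 104.10 dB.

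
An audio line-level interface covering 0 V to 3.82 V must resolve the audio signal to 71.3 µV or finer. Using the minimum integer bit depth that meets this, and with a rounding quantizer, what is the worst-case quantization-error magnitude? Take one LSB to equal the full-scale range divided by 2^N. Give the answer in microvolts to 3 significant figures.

Span = 3.82 V.
Required number of levels: 3.82/71.3 µV = 53576; smallest N with 2^N ≥ that is 16.
LSB = 3.82 V ÷ 2^16 = 3.82/65536 V = 58.289 µV.
|e|_max = LSB/2 = 29.1 µV.

29.1 µV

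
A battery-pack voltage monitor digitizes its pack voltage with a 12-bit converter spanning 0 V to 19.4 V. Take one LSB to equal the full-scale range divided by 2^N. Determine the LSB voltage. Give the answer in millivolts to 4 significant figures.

Range is 19.4 V.
2^12 = 4096 levels.
LSB = 19.4 V / 2^12 = 4.736 mV.

4.736 mV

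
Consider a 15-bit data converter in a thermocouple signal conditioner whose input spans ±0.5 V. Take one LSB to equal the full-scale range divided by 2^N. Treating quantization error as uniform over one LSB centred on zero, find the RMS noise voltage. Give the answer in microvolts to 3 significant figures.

8.81 µV

The full-scale span is 0.5 − (-0.5) = 1 V.
One LSB is 1 V / 32768 = 30.518 µV.
For a uniform distribution on [−LSB/2, +LSB/2], V_rms = LSB/√12 = 30.518 µV/3.4641 = 8.81 µV.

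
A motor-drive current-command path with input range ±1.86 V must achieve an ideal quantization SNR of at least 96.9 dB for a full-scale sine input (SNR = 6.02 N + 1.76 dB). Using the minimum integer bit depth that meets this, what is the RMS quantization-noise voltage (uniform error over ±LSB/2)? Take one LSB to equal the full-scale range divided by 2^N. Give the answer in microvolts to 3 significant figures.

Full-scale range = 1.86 V − (-1.86 V) = 3.72 V.
N ≥ (96.9 − 1.76)/6.02 = 15.804 → N_min = 16.
Step size = 3.72/65536 V = 56.763 µV.
σ_q = LSB/√12 = 56.763 µV/3.4641 = 16.4 µV.

16.4 µV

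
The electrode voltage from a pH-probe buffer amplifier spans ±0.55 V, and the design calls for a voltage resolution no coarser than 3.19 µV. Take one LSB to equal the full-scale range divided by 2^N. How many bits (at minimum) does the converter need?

Span: 0.55 V − (-0.55 V) = 1.1 V.
1.1 V / 3.19 µV = 344800. Since 2^18 = 262144 and 2^19 = 524288, N = 19.

19 bits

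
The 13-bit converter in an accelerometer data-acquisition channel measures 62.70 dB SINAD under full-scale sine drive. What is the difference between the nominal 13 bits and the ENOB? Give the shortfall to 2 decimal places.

2.88 bits

N_eff = (62.70 − 1.76)/6.02 = 10.1229 bits.
Shortfall = 13 − 10.1229 = 2.8771 bits.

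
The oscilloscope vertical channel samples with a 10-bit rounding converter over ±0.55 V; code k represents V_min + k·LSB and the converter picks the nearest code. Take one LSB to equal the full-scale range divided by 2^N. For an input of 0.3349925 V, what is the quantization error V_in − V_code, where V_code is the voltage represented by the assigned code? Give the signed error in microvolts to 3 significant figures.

Span: 0.55 V − (-0.55 V) = 1.1 V. LSB = 1.1 V / 2^10 ≈ 1.074 mV.
Position in LSBs: (0.3349925 − (-0.55)) × 1024/1.1 = 823.8476; rounding gives k = 824.
V_code = V_min + k × range/2^10 = -0.55 + 824 × 1.1/1024 = 0.3351562500 V.
Error = V_in − V_code = 0.3349925 − (0.3351562500) = −164 µV.

−164 µV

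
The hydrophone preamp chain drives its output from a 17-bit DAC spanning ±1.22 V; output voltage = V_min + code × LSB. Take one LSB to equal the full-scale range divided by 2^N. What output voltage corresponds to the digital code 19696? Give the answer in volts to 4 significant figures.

Full-scale range = 1.22 V − (-1.22 V) = 2.44 V. LSB = 2.44 V / 2^17.
V_out = -1.22 + 19696 × (2.44/131072) V
      = -1.22 V + 0.366655 V = -0.853345 V.

-0.8533 V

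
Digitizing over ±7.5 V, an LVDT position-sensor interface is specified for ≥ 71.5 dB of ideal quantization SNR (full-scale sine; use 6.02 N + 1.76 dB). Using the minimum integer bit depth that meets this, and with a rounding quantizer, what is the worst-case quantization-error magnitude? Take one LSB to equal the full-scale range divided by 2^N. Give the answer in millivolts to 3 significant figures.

1.83 mV

Full-scale range = 7.5 V − (-7.5 V) = 15 V.
Required N = ⌈(71.5 − 1.76)/6.02⌉ = ⌈11.585⌉ = 12.
Step size = 15/4096 V = 3.6621 mV.
Max error for round-to-nearest is LSB/2 = 1.83 mV.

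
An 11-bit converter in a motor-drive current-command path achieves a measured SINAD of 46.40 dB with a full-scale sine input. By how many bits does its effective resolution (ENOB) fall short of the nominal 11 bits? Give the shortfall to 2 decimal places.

N_eff = (46.40 − 1.76)/6.02 = 7.4153 bits.
11 − 7.4153 = 3.58 bits below nominal.

3.58 bits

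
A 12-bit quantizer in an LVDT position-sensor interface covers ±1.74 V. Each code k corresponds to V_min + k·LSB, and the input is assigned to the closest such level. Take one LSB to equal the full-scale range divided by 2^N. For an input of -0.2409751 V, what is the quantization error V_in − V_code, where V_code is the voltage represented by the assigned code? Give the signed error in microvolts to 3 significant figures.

+314 µV

Full-scale range = 1.74 V − (-1.74 V) = 3.48 V. LSB = 3.48 V / 2^12 ≈ 0.8496 mV.
(-0.2409751 − (-1.74)) / LSB = 1.4990249 × 4096/3.48 = 1764.3695. Nearest integer: k = 1764.
V_code = V_min + k × range/2^12 = -1.74 + 1764 × 3.48/4096 = -0.2412890625 V.
Error = V_in − V_code = -0.2409751 − (-0.2412890625) = +314 µV.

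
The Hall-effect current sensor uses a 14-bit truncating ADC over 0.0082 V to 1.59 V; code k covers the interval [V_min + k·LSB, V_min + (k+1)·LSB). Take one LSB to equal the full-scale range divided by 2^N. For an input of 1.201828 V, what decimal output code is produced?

Range = 1.59 − (0.0082) = 1.5818 V. LSB = 1.5818 V / 2^14 ≈ 96.55 µV.
code = ⌊(V_in − V_min)/LSB⌋ = ⌊(V_in − V_min) × 2^14 / range⌋
     = ⌊(1.201828 − (0.0082)) × 16384 / 1.5818⌋ = ⌊1.193628 × 16384/1.5818⌋
     = ⌊12363.384⌋ = 12363.

12363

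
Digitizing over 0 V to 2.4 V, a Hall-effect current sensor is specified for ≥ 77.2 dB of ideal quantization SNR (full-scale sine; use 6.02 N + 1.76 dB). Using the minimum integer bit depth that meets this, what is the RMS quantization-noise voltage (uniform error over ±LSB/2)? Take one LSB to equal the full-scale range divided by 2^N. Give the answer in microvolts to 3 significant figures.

84.6 µV

Span = 2.4 V.
Solving 6.02 N ≥ 77.2 − 1.76: N ≥ 12.532. Round up → N = 13.
LSB = 2.4 V ÷ 2^13 = 2.4/8192 V = 292.97 µV.
RMS noise = LSB/√12 = 84.6 µV.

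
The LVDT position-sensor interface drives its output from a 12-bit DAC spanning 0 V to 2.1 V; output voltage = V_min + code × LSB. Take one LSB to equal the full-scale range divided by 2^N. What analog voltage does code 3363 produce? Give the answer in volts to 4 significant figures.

Span = 2.1 V. LSB = 2.1 V / 2^12.
V_out = 0 + 3363 × (2.1/4096) V
      = 0 V + 1.72419 V = 1.72419 V.

1.724 V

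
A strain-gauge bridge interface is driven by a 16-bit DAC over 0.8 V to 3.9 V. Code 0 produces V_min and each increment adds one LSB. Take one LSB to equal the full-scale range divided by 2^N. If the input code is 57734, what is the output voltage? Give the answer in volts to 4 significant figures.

Range = 3.9 − (0.8) = 3.1 V. LSB = 3.1 V / 2^16.
V_out = V_min + code × LSB = 0.8 V + 57734 × 3.1 V / 65536
      = 0.8 V + 2.73095 V = 3.53095 V.

3.531 V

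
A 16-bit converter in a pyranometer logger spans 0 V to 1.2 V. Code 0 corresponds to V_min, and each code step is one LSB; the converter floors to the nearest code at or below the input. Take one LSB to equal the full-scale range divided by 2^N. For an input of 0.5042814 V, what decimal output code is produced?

27540

Span = 1.2 V. LSB = 1.2 V / 2^16 ≈ 18.31 µV.
V_in − V_min = 0.5042814 − (0) = 0.5042814 V.
Divide by LSB: 0.5042814 × 65536/1.2 = 27540.4882.
Truncating gives code 27540.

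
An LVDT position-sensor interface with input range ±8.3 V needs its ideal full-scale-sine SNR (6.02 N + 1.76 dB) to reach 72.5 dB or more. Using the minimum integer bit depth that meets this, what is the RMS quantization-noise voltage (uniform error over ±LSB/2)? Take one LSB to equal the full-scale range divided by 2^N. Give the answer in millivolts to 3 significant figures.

1.17 mV

The full-scale span is 8.3 − (-8.3) = 16.6 V.
Solving 6.02 N ≥ 72.5 − 1.76: N ≥ 11.751. Round up → N = 12.
One LSB is 16.6 V / 4096 = 4.0527 mV.
V_rms = LSB/√12 = 1.17 mV.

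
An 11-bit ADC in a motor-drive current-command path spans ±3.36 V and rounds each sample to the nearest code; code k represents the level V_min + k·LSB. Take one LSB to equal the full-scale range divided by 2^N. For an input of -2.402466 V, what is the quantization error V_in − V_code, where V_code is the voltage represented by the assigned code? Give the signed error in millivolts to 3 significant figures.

−0.591 mV

The full-scale span is 3.36 − (-3.36) = 6.72 V. LSB = 6.72 V / 2^11 ≈ 3.281 mV.
(V_in − V_min)/LSB = (-2.402466 − (-3.36)) × 2048/6.72 = 291.8199 → nearest code k = 292.
Reconstructed level: -3.36 + 292 × 6.72/2048 V = -2.401875000 V.
e = -2.402466 − (-2.401875000) = −0.591 mV.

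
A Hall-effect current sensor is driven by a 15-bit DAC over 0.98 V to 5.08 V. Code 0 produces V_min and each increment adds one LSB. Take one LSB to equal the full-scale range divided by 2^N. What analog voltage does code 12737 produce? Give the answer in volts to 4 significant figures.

Range = 5.08 − (0.98) = 4.1 V. LSB = 4.1 V / 2^15.
V_out = V_min + code × LSB = 0.98 V + 12737 × 4.1 V / 32768
      = 0.98 + 1.59368 = 2.57368 V.

2.574 V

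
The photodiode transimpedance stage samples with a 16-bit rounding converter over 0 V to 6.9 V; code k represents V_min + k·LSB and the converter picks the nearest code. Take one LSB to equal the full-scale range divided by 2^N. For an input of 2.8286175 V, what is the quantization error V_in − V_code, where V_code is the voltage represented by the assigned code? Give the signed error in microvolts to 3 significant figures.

Range is 6.9 V. LSB = 6.9 V / 2^16 ≈ 105.3 µV.
(V_in − V_min)/LSB = (2.8286175 − (0)) × 65536/6.9 = 26866.1270 → nearest code k = 26866.
Reconstructed level: 0 + 26866 × 6.9/65536 V = 2.8286041260 V.
e = 2.8286175 − (2.8286041260) = +13.4 µV.

+13.4 µV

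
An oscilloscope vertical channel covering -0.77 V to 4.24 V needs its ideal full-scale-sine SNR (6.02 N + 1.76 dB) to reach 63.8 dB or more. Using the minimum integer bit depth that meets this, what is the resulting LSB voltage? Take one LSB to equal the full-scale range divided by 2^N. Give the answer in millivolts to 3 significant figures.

Span: 4.24 V − (-0.77 V) = 5.01 V.
N ≥ (63.8 − 1.76)/6.02 = 10.306 → N_min = 11.
LSB = 5.01 V / 2^11 = 2.45 mV.

2.45 mV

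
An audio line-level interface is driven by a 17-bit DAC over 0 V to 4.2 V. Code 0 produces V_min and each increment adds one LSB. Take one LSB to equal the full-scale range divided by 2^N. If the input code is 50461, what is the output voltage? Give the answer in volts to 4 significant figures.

1.617 V

V_FS = 4.2 V. LSB = 4.2 V / 2^17.
V_out = V_min + code × LSB = 0 V + 50461 × 4.2 V / 131072
      = 0 V + 1.61694 V = 1.61694 V.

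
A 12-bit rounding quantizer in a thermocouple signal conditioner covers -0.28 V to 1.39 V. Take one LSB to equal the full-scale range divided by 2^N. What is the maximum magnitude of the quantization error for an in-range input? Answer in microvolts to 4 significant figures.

The full-scale span is 1.39 − (-0.28) = 1.67 V.
One LSB is 1.67 V / 4096 = 407.715 µV.
A rounding quantizer has |error| ≤ LSB/2 = 203.9 µV.

203.9 µV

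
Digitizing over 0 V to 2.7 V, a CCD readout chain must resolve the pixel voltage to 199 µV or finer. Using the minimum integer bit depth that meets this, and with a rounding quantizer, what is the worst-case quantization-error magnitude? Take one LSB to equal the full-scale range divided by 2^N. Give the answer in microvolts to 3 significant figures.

82.4 µV

Full-scale range = 2.7 V.
Need 2^N ≥ 2.7 V / 199 µV = 13570 → N_min = 14.
Step size = 2.7/16384 V = 164.79 µV.
Max error for round-to-nearest is LSB/2 = 82.4 µV.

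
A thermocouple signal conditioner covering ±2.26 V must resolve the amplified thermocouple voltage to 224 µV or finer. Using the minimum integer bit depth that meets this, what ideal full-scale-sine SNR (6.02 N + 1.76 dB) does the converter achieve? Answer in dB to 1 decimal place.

92.1 dB

Full-scale range = 2.26 V − (-2.26 V) = 4.52 V.
Need 2^N ≥ 4.52 V / 224 µV = 20180 → N_min = 15.
Ideal SNR at N = 15: 6.02·15 + 1.76 = 92.1 dB.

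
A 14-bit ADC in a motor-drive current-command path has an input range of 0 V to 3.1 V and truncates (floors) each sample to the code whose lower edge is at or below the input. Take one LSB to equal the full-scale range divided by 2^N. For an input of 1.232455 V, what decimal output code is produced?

6513

Full-scale range = 3.1 V. LSB = 3.1 V / 2^14 ≈ 189.2 µV.
V_in − V_min = 1.232455 − (0) = 1.232455 V.
Divide by LSB: 1.232455 × 16384/3.1 = 6513.7235.
Truncating gives code 6513.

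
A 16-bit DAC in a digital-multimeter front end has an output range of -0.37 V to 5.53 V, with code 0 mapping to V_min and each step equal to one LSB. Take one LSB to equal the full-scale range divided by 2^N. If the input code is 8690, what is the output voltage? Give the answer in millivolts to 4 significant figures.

412.3 mV

The full-scale span is 5.53 − (-0.37) = 5.9 V. LSB = 5.9 V / 2^16.
Output = V_min + (8690/65536) × range = -0.37 + 0.132599 × 5.9 V
      = -0.37 + 0.782333 = 0.412333 V.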